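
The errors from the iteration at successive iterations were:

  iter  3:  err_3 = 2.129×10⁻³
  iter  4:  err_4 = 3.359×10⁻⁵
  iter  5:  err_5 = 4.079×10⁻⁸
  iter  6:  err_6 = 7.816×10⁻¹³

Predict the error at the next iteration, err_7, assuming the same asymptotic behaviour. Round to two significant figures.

First estimate the order: p ≈ ln(err_6/err_5) / ln(err_5/err_4) = ln(7.816×10⁻¹³/4.079×10⁻⁸)/ln(4.079×10⁻⁸/3.359×10⁻⁵) = ln(1.91616e-05)/ln(0.00121435) ≈ 1.6180.
Then err_7 ≈ err_6·(err_6/err_5)^p = 7.816×10⁻¹³·(1.91616e-05)^1.6180 = 7.816×10⁻¹³·2.32796e-08 ≈ 1.82e-20.

1.8e-20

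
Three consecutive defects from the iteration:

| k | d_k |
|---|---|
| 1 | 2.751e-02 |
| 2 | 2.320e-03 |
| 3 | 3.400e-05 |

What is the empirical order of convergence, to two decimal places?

1.71

p ≈ ln(d_3/d_2) / ln(d_2/d_1)
  = ln(3.400e-05/2.320e-03) / ln(2.320e-03/2.751e-02)
  = ln(0.0146552) / ln(0.084333)
  = -4.22296 / -2.47298 ≈ 1.70764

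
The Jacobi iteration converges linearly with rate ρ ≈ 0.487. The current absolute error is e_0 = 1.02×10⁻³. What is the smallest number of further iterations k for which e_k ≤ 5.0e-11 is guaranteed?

After k steps, e_k ≈ 1.02×10⁻³·0.487^k.
Need 0.487^k ≤ 5.0e-11/1.02×10⁻³ = 4.90196e-08.
k ≥ ln(4.90196e-08)/ln(0.487) = -16.8310/-0.71949 = 23.393.
Smallest integer k = 24.

24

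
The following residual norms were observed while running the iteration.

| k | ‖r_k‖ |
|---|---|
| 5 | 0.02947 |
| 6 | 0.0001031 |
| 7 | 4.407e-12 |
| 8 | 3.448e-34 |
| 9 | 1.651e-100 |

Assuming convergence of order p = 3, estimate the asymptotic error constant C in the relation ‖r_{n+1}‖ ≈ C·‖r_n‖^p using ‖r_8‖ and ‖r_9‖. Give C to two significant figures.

4.0

C ≈ ‖r_9‖ / ‖r_8‖^3
  = 1.651e-100 / (3.448e-34)^3
  = 1.651e-100 / 4.09923e-101 ≈ 4.0276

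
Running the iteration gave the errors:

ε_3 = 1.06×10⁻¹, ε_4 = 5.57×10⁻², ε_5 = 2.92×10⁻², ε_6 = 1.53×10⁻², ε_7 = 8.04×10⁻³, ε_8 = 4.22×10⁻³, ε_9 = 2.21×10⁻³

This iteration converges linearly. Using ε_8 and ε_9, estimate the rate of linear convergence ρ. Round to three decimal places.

0.524

ρ ≈ ε_9/ε_8 = 2.21×10⁻³/4.22×10⁻³ = 0.52370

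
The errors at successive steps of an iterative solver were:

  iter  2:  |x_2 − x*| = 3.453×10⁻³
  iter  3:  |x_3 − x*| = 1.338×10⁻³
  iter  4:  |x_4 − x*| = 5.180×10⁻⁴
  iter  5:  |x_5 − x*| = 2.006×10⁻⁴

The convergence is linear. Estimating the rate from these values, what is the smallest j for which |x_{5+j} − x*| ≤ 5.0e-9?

12

Rate ρ ≈ |x_5 − x*|/|x_4 − x*| = 2.006×10⁻⁴/5.180×10⁻⁴ = 0.3873.
After j more steps, |x_{5+j} − x*| ≈ 2.006×10⁻⁴·ρ^j; need ρ^j ≤ 5.0e-9/2.006×10⁻⁴ = 2.49252e-05.
j ≥ ln(2.49252e-05)/ln(0.3873) = -10.5996/-0.94856 = 11.174.
So 12 more iterations are needed.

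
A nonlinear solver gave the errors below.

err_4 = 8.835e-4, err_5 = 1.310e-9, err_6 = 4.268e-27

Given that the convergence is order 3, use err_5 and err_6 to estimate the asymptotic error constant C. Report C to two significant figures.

1.9

C ≈ err_6 / err_5^3
  = 4.268e-27 / (1.310e-9)^3
  = 4.268e-27 / 2.24809e-27 ≈ 1.8985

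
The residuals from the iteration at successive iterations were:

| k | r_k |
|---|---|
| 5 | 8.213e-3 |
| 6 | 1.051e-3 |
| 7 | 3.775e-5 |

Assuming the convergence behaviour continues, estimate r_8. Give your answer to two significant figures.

1.7e-7

First estimate the order: p ≈ ln(r_7/r_6) / ln(r_6/r_5) = ln(3.775e-5/1.051e-3)/ln(1.051e-3/8.213e-3) = ln(0.0359182)/ln(0.127968) ≈ 1.6180.
Then r_8 ≈ r_7·(r_7/r_6)^p = 3.775e-5·(0.0359182)^1.6180 = 3.775e-5·0.00459726 ≈ 1.735e-07.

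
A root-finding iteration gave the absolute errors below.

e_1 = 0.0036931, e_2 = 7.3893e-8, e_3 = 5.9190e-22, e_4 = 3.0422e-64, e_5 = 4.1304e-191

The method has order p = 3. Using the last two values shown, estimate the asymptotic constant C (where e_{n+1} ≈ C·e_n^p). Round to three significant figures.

1.47

C ≈ e_5 / e_4^3
  = 4.1304e-191 / (3.0422e-64)^3
  = 4.1304e-191 / 2.81555e-191 ≈ 1.467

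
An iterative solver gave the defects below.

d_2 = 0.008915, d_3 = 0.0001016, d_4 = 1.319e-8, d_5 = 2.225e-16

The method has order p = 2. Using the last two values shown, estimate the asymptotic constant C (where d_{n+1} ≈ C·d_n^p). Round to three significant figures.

C ≈ d_5 / d_4^2
  = 2.225e-16 / (1.319e-8)^2
  = 2.225e-16 / 1.73976e-16 ≈ 1.2789

1.28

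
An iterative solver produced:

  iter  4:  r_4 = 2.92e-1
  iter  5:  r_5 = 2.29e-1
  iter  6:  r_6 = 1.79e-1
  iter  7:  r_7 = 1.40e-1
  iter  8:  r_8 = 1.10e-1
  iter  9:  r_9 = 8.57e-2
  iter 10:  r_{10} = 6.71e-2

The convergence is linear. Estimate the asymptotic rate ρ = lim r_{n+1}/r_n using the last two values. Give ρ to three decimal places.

ρ ≈ r_{10}/r_9 = 6.71e-2/8.57e-2 = 0.78296

0.783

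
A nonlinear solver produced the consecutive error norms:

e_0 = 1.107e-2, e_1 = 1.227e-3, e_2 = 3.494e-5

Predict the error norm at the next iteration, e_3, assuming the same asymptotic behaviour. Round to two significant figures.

1.1e-7

First estimate the order: p ≈ ln(e_2/e_1) / ln(e_1/e_0) = ln(3.494e-5/1.227e-3)/ln(1.227e-3/1.107e-2) = ln(0.028476)/ln(0.11084) ≈ 1.6178.
Then e_3 ≈ e_2·(e_2/e_1)^p = 3.494e-5·(0.028476)^1.6178 = 3.494e-5·0.00315977 ≈ 1.104e-07.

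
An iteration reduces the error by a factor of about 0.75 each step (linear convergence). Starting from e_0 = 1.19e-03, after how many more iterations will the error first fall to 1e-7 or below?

After k steps, e_k ≈ 1.19e-03·0.75^k.
Need 0.75^k ≤ 1e-7/1.19e-03 = 8.40336e-05.
k ≥ ln(8.40336e-05)/ln(0.75) = -9.3843/-0.28768 = 32.621.
Smallest integer k = 33.

33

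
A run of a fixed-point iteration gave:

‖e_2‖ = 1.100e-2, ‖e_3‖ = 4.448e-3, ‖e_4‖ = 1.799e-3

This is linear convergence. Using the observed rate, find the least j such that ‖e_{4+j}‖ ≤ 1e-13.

Rate ρ ≈ ‖e_4‖/‖e_3‖ = 1.799e-3/4.448e-3 = 0.4045.
After j more steps, ‖e_{4+j}‖ ≈ 1.799e-3·ρ^j; need ρ^j ≤ 1e-13/1.799e-3 = 5.55864e-11.
j ≥ ln(5.55864e-11)/ln(0.4045) = -23.6131/-0.90510 = 26.089.
So 27 more iterations are needed.

27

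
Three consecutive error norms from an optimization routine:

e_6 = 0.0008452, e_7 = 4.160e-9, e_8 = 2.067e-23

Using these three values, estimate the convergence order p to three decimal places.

p ≈ ln(e_8/e_7) / ln(e_7/e_6)
  = ln(2.067e-23/4.160e-9) / ln(4.160e-9/0.0008452)
  = ln(4.96875e-15) / ln(4.92191e-06)
  = -32.935608 / -12.221814 ≈ 2.694822

2.695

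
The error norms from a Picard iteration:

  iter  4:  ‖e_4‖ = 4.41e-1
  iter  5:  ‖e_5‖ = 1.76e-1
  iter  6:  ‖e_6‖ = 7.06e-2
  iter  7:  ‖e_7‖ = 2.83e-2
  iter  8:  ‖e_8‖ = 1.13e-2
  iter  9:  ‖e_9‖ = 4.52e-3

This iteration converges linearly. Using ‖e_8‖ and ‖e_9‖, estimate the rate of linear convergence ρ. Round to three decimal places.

0.400

ρ ≈ ‖e_9‖/‖e_8‖ = 4.52e-3/1.13e-2 = 0.40000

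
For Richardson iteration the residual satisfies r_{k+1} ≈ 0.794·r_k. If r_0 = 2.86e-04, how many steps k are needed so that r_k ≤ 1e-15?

115

After k steps, r_k ≈ 2.86e-04·0.794^k.
Need 0.794^k ≤ 1e-15/2.86e-04 = 3.4965e-12.
k ≥ ln(3.4965e-12)/ln(0.794) = -26.3793/-0.23067 = 114.359.
Smallest integer k = 115.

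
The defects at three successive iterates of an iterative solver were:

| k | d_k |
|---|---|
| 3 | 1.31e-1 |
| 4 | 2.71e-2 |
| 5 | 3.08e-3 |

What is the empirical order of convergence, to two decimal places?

1.38

p ≈ ln(d_5/d_4) / ln(d_4/d_3)
  = ln(3.08e-3/2.71e-2) / ln(2.71e-2/1.31e-1)
  = ln(0.113653) / ln(0.20687)
  = -2.17461 / -1.57566 ≈ 1.38013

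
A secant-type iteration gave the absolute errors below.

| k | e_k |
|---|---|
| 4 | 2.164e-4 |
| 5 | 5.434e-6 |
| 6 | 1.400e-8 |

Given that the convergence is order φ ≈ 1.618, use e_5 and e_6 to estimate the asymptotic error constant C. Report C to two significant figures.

C ≈ e_6 / e_5^1.618
  = 1.400e-8 / (5.434e-6)^1.618
  = 1.400e-8 / 3.02987e-09 ≈ 4.6207

4.6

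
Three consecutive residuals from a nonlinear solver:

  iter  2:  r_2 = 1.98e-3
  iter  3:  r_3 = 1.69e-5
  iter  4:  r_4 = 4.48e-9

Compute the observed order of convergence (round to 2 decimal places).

p ≈ ln(r_4/r_3) / ln(r_3/r_2)
  = ln(4.48e-9/1.69e-5) / ln(1.69e-5/1.98e-3)
  = ln(0.000265089) / ln(0.00853535)
  = -8.23544 / -4.76354 ≈ 1.72885

1.73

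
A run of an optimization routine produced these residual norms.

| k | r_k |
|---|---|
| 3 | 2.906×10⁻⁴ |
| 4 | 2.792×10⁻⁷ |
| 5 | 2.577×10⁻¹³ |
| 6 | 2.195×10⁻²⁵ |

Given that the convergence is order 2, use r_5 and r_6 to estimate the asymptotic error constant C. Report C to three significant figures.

C ≈ r_6 / r_5^2
  = 2.195×10⁻²⁵ / (2.577×10⁻¹³)^2
  = 2.195×10⁻²⁵ / 6.64093e-26 ≈ 3.3053

3.31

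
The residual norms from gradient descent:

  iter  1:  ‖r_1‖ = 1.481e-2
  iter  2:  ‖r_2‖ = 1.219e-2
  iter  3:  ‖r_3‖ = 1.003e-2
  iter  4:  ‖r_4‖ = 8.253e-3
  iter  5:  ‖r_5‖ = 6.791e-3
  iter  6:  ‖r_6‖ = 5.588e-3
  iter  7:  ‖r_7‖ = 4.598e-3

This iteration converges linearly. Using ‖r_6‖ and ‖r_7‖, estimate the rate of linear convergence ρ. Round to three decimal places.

0.823

ρ ≈ ‖r_7‖/‖r_6‖ = 4.598e-3/5.588e-3 = 0.82283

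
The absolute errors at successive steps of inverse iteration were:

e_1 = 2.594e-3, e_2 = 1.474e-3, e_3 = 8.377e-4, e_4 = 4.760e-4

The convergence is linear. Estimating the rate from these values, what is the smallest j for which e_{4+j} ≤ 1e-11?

Rate ρ ≈ e_4/e_3 = 4.760e-4/8.377e-4 = 0.5682.
After j more steps, e_{4+j} ≈ 4.760e-4·ρ^j; need ρ^j ≤ 1e-11/4.760e-4 = 2.10084e-08.
j ≥ ln(2.10084e-08)/ln(0.5682) = -17.6783/-0.56528 = 31.274.
So 32 more iterations are needed.

32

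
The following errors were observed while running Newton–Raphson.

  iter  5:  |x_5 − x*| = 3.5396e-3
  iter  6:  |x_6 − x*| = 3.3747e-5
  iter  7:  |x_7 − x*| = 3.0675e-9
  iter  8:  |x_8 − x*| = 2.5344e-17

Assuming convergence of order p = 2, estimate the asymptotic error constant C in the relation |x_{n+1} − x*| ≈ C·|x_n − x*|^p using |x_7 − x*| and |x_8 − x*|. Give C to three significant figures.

C ≈ |x_8 − x*| / |x_7 − x*|^2
  = 2.5344e-17 / (3.0675e-9)^2
  = 2.5344e-17 / 9.40956e-18 ≈ 2.6934

2.69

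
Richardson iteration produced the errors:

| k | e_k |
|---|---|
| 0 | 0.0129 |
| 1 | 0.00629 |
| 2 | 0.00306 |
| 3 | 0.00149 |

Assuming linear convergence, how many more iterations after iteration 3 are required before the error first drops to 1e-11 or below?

Rate ρ ≈ e_3/e_2 = 0.00149/0.00306 = 0.4869.
After j more steps, e_{3+j} ≈ 0.00149·ρ^j; need ρ^j ≤ 1e-11/0.00149 = 6.71141e-09.
j ≥ ln(6.71141e-09)/ln(0.4869) = -18.8195/-0.71970 = 26.149.
So 27 more iterations are needed.

27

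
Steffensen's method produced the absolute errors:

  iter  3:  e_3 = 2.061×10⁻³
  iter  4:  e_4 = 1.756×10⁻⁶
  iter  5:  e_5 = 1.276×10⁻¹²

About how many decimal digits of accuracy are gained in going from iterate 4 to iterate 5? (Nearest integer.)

Digits gained ≈ log₁₀(e_4/e_5) = log₁₀(1.756×10⁻⁶/1.276×10⁻¹²) = log₁₀(1.37618e+06) ≈ 6.139.

6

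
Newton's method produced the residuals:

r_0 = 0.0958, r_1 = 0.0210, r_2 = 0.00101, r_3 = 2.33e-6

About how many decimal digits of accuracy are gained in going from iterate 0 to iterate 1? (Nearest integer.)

1

Digits gained ≈ log₁₀(r_0/r_1) = log₁₀(0.0958/0.0210) = log₁₀(4.5619) ≈ 0.659.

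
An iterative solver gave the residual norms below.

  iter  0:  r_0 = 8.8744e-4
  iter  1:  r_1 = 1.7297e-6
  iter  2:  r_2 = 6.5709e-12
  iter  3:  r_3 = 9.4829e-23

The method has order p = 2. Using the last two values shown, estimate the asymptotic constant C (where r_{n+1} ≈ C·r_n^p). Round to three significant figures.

C ≈ r_3 / r_2^2
  = 9.4829e-23 / (6.5709e-12)^2
  = 9.4829e-23 / 4.31767e-23 ≈ 2.1963

2.20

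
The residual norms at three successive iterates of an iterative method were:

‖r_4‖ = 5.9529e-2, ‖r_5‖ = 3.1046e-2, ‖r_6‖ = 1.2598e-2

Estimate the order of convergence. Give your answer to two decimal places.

1.39

p ≈ ln(‖r_6‖/‖r_5‖) / ln(‖r_5‖/‖r_4‖)
  = ln(1.2598e-2/3.1046e-2) / ln(3.1046e-2/5.9529e-2)
  = ln(0.405785) / ln(0.521527)
  = -0.90193 / -0.65099 ≈ 1.38547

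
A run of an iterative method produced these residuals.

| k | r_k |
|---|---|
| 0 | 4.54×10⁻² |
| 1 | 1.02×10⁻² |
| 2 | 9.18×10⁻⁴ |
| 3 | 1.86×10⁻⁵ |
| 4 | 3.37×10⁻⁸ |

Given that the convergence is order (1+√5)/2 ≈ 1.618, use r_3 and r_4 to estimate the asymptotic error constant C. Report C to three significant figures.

1.52

C ≈ r_4 / r_3^1.618
  = 3.37×10⁻⁸ / (1.86×10⁻⁵)^1.618
  = 3.37×10⁻⁸ / 2.21856e-08 ≈ 1.519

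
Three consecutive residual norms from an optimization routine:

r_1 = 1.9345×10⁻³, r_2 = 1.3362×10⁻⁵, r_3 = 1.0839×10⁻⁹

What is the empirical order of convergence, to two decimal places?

p ≈ ln(r_3/r_2) / ln(r_2/r_1)
  = ln(1.0839×10⁻⁹/1.3362×10⁻⁵) / ln(1.3362×10⁻⁵/1.9345×10⁻³)
  = ln(8.11181e-05) / ln(0.00690721)
  = -9.41960 / -4.97519 ≈ 1.89331

1.89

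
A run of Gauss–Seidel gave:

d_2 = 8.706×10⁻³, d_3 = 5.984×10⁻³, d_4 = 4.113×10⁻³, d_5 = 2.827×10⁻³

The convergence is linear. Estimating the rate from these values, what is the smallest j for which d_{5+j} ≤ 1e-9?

40

Rate ρ ≈ d_5/d_4 = 2.827×10⁻³/4.113×10⁻³ = 0.6873.
After j more steps, d_{5+j} ≈ 2.827×10⁻³·ρ^j; need ρ^j ≤ 1e-9/2.827×10⁻³ = 3.53732e-07.
j ≥ ln(3.53732e-07)/ln(0.6873) = -14.8547/-0.37498 = 39.615.
So 40 more iterations are needed.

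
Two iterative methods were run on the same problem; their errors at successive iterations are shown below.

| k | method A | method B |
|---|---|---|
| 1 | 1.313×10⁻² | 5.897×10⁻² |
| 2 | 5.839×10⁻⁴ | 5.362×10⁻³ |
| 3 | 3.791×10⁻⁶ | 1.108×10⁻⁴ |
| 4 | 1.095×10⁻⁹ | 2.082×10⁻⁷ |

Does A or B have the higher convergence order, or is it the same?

same

Method A: p ≈ ln(1.095×10⁻⁹/3.791×10⁻⁶)/ln(3.791×10⁻⁶/5.839×10⁻⁴) ≈ 1.62.
Method B: p ≈ ln(2.082×10⁻⁷/1.108×10⁻⁴)/ln(1.108×10⁻⁴/5.362×10⁻³) ≈ 1.62.
Both orders ≈ 1.6 — effectively the same.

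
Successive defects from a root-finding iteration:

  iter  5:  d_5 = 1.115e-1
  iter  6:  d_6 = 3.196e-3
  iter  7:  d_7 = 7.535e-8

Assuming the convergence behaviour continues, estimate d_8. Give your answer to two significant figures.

First estimate the order: p ≈ ln(d_7/d_6) / ln(d_6/d_5) = ln(7.535e-8/3.196e-3)/ln(3.196e-3/1.115e-1) = ln(2.35763e-05)/ln(0.0286637) ≈ 2.9997.
Then d_8 ≈ d_7·(d_7/d_6)^p = 7.535e-8·(2.35763e-05)^2.9997 = 7.535e-8·1.31467e-14 ≈ 9.906e-22.

9.9e-22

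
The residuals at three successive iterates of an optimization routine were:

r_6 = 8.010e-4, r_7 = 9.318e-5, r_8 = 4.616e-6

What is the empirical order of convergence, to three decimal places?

1.397

p ≈ ln(r_8/r_7) / ln(r_7/r_6)
  = ln(4.616e-6/9.318e-5) / ln(9.318e-5/8.010e-4)
  = ln(0.0495385) / ln(0.11633)
  = -3.005005 / -2.151324 ≈ 1.396817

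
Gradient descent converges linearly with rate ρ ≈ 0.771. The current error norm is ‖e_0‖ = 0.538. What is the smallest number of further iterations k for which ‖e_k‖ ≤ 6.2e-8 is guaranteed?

62

After k steps, ‖e_k‖ ≈ 0.538·0.771^k.
Need 0.771^k ≤ 6.2e-8/0.538 = 1.15242e-07.
k ≥ ln(1.15242e-07)/ln(0.771) = -15.9762/-0.26007 = 61.430.
Smallest integer k = 62.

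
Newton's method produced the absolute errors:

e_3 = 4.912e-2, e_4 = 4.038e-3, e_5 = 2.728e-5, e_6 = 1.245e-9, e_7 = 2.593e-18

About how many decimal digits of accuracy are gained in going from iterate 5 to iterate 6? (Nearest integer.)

4

Digits gained ≈ log₁₀(e_5/e_6) = log₁₀(2.728e-5/1.245e-9) = log₁₀(21911.6) ≈ 4.341.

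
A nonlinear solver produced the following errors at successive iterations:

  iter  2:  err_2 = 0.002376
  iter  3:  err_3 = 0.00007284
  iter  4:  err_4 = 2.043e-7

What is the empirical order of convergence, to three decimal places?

1.686

p ≈ ln(err_4/err_3) / ln(err_3/err_2)
  = ln(2.043e-7/0.00007284) / ln(0.00007284/0.002376)
  = ln(0.00280478) / ln(0.0306566)
  = -5.876430 / -3.484907 ≈ 1.686252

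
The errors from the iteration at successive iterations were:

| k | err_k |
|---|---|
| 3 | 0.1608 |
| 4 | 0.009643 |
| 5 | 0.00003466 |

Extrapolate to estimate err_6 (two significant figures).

First estimate the order: p ≈ ln(err_5/err_4) / ln(err_4/err_3) = ln(0.00003466/0.009643)/ln(0.009643/0.1608) = ln(0.00359432)/ln(0.0599689) ≈ 2.0002.
Then err_6 ≈ err_5·(err_5/err_4)^p = 0.00003466·(0.00359432)^2.0002 = 0.00003466·1.29046e-05 ≈ 4.473e-10.

4.5e-10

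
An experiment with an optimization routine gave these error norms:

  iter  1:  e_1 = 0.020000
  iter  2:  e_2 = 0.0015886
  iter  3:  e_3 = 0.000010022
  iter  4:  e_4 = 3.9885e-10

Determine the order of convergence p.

2

Consecutive ratios: e_4/e_3 = 3.9885e-10/0.000010022 = 3.97974e-05, e_3/e_2 = 0.000010022/0.0015886 = 0.0063087.
p ≈ ln(3.97974e-05)/ln(0.0063087) = -10.1317/-5.0658 ≈ 2.00.
So the convergence is quadratic (order 2).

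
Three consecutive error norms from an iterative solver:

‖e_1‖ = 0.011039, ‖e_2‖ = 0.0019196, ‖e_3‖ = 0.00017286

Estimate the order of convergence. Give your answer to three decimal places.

p ≈ ln(‖e_3‖/‖e_2‖) / ln(‖e_2‖/‖e_1‖)
  = ln(0.00017286/0.0019196) / ln(0.0019196/0.011039)
  = ln(0.09005) / ln(0.173893)
  = -2.407390 / -1.749315 ≈ 1.376190

1.376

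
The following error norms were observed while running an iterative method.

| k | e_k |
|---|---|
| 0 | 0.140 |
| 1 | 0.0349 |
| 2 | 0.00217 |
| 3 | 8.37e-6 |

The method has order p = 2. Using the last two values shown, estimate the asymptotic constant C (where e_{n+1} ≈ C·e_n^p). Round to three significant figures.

1.78

C ≈ e_3 / e_2^2
  = 8.37e-6 / (0.00217)^2
  = 8.37e-6 / 4.7089e-06 ≈ 1.7775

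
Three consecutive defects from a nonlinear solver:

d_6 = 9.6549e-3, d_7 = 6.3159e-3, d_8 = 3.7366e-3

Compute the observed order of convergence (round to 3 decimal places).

p ≈ ln(d_8/d_7) / ln(d_7/d_6)
  = ln(3.7366e-3/6.3159e-3) / ln(6.3159e-3/9.6549e-3)
  = ln(0.591618) / ln(0.654165)
  = -0.524894 / -0.424396 ≈ 1.236802

1.237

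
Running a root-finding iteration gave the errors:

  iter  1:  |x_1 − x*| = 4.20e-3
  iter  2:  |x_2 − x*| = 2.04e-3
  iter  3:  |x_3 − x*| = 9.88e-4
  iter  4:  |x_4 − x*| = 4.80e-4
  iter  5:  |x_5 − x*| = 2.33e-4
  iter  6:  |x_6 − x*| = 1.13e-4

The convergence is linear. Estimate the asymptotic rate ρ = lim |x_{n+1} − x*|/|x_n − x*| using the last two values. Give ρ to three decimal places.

0.485

ρ ≈ |x_6 − x*|/|x_5 − x*| = 1.13e-4/2.33e-4 = 0.48498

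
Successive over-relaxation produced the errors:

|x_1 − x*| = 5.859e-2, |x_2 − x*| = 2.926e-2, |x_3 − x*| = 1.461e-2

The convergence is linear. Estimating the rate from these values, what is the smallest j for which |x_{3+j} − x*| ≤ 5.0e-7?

Rate ρ ≈ |x_3 − x*|/|x_2 − x*| = 1.461e-2/2.926e-2 = 0.4993.
After j more steps, |x_{3+j} − x*| ≈ 1.461e-2·ρ^j; need ρ^j ≤ 5.0e-7/1.461e-2 = 3.42231e-05.
j ≥ ln(3.42231e-05)/ln(0.4993) = -10.2826/-0.69455 = 14.805.
So 15 more iterations are needed.

15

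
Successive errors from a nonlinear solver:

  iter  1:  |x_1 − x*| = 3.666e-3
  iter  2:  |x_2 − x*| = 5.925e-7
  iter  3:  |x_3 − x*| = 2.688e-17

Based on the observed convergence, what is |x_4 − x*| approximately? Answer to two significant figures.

First estimate the order: p ≈ ln(|x_3 − x*|/|x_2 − x*|) / ln(|x_2 − x*|/|x_1 − x*|) = ln(2.688e-17/5.925e-7)/ln(5.925e-7/3.666e-3) = ln(4.53671e-11)/ln(0.00016162) ≈ 2.7280.
Then |x_4 − x*| ≈ |x_3 − x*|·(|x_3 − x*|/|x_2 − x*|)^p = 2.688e-17·(4.53671e-11)^2.7280 = 2.688e-17·6.0756e-29 ≈ 1.633e-45.

1.6e-45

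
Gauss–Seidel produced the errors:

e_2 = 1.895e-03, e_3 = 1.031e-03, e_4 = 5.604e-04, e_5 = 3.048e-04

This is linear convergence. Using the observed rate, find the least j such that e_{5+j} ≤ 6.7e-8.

Rate ρ ≈ e_5/e_4 = 3.048e-04/5.604e-04 = 0.5439.
After j more steps, e_{5+j} ≈ 3.048e-04·ρ^j; need ρ^j ≤ 6.7e-8/3.048e-04 = 0.000219816.
j ≥ ln(0.000219816)/ln(0.5439) = -8.4227/-0.60899 = 13.831.
So 14 more iterations are needed.

14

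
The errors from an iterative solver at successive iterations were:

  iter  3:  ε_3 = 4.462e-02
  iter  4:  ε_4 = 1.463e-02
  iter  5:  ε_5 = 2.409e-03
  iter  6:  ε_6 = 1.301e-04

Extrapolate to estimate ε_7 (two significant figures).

1.2e-6

First estimate the order: p ≈ ln(ε_6/ε_5) / ln(ε_5/ε_4) = ln(1.301e-04/2.409e-03)/ln(2.409e-03/1.463e-02) = ln(0.0540058)/ln(0.164662) ≈ 1.6180.
Then ε_7 ≈ ε_6·(ε_6/ε_5)^p = 1.301e-04·(0.0540058)^1.6180 = 1.301e-04·0.00889382 ≈ 1.157e-06.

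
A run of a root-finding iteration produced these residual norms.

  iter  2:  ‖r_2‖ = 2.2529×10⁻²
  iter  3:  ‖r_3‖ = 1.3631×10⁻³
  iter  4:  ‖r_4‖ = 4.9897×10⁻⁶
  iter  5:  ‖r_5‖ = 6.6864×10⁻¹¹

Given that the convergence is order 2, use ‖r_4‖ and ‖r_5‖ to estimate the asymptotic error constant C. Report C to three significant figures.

C ≈ ‖r_5‖ / ‖r_4‖^2
  = 6.6864×10⁻¹¹ / (4.9897×10⁻⁶)^2
  = 6.6864×10⁻¹¹ / 2.48971e-11 ≈ 2.6856

2.69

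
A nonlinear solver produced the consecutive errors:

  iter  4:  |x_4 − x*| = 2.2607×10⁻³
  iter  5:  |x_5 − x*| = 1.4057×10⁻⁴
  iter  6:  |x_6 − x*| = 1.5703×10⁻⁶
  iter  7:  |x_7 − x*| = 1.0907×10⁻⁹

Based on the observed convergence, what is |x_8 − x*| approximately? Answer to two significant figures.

8.5e-15

First estimate the order: p ≈ ln(|x_7 − x*|/|x_6 − x*|) / ln(|x_6 − x*|/|x_5 − x*|) = ln(1.0907×10⁻⁹/1.5703×10⁻⁶)/ln(1.5703×10⁻⁶/1.4057×10⁻⁴) = ln(0.000694581)/ln(0.0111709) ≈ 1.6180.
Then |x_8 − x*| ≈ |x_7 − x*|·(|x_7 − x*|/|x_6 − x*|)^p = 1.0907×10⁻⁹·(0.000694581)^1.6180 = 1.0907×10⁻⁹·7.76082e-06 ≈ 8.465e-15.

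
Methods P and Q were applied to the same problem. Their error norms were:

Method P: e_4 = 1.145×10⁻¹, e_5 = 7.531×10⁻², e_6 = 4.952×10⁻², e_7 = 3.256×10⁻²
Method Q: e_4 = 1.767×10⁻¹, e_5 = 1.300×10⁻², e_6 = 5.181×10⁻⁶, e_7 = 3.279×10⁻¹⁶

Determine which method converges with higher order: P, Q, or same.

Q

Method P: p ≈ ln(3.256×10⁻²/4.952×10⁻²)/ln(4.952×10⁻²/7.531×10⁻²) ≈ 1.00.
Method Q: p ≈ ln(3.279×10⁻¹⁶/5.181×10⁻⁶)/ln(5.181×10⁻⁶/1.300×10⁻²) ≈ 3.00.
Method Q has the higher order (≈3.0 vs ≈1.0).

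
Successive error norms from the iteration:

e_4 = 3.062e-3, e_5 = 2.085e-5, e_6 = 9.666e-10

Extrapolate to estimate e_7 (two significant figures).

First estimate the order: p ≈ ln(e_6/e_5) / ln(e_5/e_4) = ln(9.666e-10/2.085e-5)/ln(2.085e-5/3.062e-3) = ln(4.63597e-05)/ln(0.00680927) ≈ 2.0000.
Then e_7 ≈ e_6·(e_6/e_5)^p = 9.666e-10·(4.63597e-05)^2.0000 = 9.666e-10·2.14922e-09 ≈ 2.077e-18.

2.1e-18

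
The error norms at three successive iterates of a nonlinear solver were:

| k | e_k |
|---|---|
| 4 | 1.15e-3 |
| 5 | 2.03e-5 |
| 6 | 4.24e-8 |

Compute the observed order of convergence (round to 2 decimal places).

p ≈ ln(e_6/e_5) / ln(e_5/e_4)
  = ln(4.24e-8/2.03e-5) / ln(2.03e-5/1.15e-3)
  = ln(0.00208867) / ln(0.0176522)
  = -6.17123 / -4.03689 ≈ 1.52871

1.53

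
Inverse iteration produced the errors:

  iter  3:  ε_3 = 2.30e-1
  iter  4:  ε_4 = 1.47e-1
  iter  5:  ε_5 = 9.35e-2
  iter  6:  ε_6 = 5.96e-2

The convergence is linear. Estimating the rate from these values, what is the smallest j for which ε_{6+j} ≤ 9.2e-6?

20

Rate ρ ≈ ε_6/ε_5 = 5.96e-2/9.35e-2 = 0.6374.
After j more steps, ε_{6+j} ≈ 5.96e-2·ρ^j; need ρ^j ≤ 9.2e-6/5.96e-2 = 0.000154362.
j ≥ ln(0.000154362)/ln(0.6374) = -8.7762/-0.45036 = 19.487.
So 20 more iterations are needed.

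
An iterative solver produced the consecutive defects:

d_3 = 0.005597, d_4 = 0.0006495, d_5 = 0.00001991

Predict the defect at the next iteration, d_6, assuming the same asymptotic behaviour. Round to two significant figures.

7.1e-8

First estimate the order: p ≈ ln(d_5/d_4) / ln(d_4/d_3) = ln(0.00001991/0.0006495)/ln(0.0006495/0.005597) = ln(0.0306543)/ln(0.116044) ≈ 1.6181.
Then d_6 ≈ d_5·(d_5/d_4)^p = 0.00001991·(0.0306543)^1.6181 = 0.00001991·0.00355625 ≈ 7.08e-08.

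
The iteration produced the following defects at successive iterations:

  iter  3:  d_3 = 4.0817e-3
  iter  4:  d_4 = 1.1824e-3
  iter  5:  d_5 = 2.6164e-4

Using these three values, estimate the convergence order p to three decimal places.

p ≈ ln(d_5/d_4) / ln(d_4/d_3)
  = ln(2.6164e-4/1.1824e-3) / ln(1.1824e-3/4.0817e-3)
  = ln(0.221279) / ln(0.289683)
  = -1.508331 / -1.238968 ≈ 1.217409

1.217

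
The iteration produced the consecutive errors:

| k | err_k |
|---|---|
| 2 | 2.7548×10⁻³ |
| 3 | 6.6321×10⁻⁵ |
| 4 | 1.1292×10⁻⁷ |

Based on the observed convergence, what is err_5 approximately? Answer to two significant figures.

2.1e-12

First estimate the order: p ≈ ln(err_4/err_3) / ln(err_3/err_2) = ln(1.1292×10⁻⁷/6.6321×10⁻⁵)/ln(6.6321×10⁻⁵/2.7548×10⁻³) = ln(0.00170263)/ln(0.0240747) ≈ 1.7108.
Then err_5 ≈ err_4·(err_4/err_3)^p = 1.1292×10⁻⁷·(0.00170263)^1.7108 = 1.1292×10⁻⁷·1.83232e-05 ≈ 2.069e-12.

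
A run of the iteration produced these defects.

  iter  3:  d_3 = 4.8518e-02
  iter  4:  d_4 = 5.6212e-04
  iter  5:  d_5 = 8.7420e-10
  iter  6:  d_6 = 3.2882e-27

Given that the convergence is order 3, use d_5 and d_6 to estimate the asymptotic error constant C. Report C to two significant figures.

4.9

C ≈ d_6 / d_5^3
  = 3.2882e-27 / (8.7420e-10)^3
  = 3.2882e-27 / 6.68086e-28 ≈ 4.9218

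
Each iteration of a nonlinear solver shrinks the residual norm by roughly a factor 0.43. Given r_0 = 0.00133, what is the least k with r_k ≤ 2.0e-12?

25

After k steps, r_k ≈ 0.00133·0.43^k.
Need 0.43^k ≤ 2.0e-12/0.00133 = 1.50376e-09.
k ≥ ln(1.50376e-09)/ln(0.43) = -20.3153/-0.84397 = 24.071.
Smallest integer k = 25.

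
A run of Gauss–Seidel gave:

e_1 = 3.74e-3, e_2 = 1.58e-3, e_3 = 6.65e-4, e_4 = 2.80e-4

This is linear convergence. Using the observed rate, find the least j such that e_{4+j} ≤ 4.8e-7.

8

Rate ρ ≈ e_4/e_3 = 2.80e-4/6.65e-4 = 0.4211.
After j more steps, e_{4+j} ≈ 2.80e-4·ρ^j; need ρ^j ≤ 4.8e-7/2.80e-4 = 0.00171429.
j ≥ ln(0.00171429)/ln(0.4211) = -6.3688/-0.86488 = 7.364.
So 8 more iterations are needed.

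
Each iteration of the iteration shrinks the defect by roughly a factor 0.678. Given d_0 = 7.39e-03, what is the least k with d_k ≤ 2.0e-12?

57

After k steps, d_k ≈ 7.39e-03·0.678^k.
Need 0.678^k ≤ 2.0e-12/7.39e-03 = 2.70636e-10.
k ≥ ln(2.70636e-10)/ln(0.678) = -22.0302/-0.38861 = 56.690.
Smallest integer k = 57.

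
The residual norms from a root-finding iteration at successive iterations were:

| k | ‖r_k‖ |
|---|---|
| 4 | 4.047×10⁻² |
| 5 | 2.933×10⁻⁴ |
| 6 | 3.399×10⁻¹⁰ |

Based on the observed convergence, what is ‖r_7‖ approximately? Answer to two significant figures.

First estimate the order: p ≈ ln(‖r_6‖/‖r_5‖) / ln(‖r_5‖/‖r_4‖) = ln(3.399×10⁻¹⁰/2.933×10⁻⁴)/ln(2.933×10⁻⁴/4.047×10⁻²) = ln(1.15888e-06)/ln(0.00724734) ≈ 2.7740.
Then ‖r_7‖ ≈ ‖r_6‖·(‖r_6‖/‖r_5‖)^p = 3.399×10⁻¹⁰·(1.15888e-06)^2.7740 = 3.399×10⁻¹⁰·3.41698e-17 ≈ 1.161e-26.

1.2e-26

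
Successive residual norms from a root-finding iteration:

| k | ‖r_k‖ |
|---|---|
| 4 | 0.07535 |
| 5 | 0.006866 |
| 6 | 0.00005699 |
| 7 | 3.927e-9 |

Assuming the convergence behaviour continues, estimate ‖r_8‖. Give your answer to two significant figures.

First estimate the order: p ≈ ln(‖r_7‖/‖r_6‖) / ln(‖r_6‖/‖r_5‖) = ln(3.927e-9/0.00005699)/ln(0.00005699/0.006866) = ln(6.89068e-05)/ln(0.00830032) ≈ 2.0000.
Then ‖r_8‖ ≈ ‖r_7‖·(‖r_7‖/‖r_6‖)^p = 3.927e-9·(6.89068e-05)^2.0000 = 3.927e-9·4.74815e-09 ≈ 1.865e-17.

1.9e-17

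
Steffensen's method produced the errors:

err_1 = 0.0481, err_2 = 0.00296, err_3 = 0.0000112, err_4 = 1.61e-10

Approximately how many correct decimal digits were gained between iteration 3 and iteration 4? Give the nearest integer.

5

Digits gained ≈ log₁₀(err_3/err_4) = log₁₀(0.0000112/1.61e-10) = log₁₀(69565.2) ≈ 4.842.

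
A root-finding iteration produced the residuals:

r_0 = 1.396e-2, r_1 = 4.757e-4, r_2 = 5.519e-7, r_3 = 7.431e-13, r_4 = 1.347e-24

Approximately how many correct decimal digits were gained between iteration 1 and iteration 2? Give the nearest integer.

Digits gained ≈ log₁₀(r_1/r_2) = log₁₀(4.757e-4/5.519e-7) = log₁₀(861.932) ≈ 2.935.

3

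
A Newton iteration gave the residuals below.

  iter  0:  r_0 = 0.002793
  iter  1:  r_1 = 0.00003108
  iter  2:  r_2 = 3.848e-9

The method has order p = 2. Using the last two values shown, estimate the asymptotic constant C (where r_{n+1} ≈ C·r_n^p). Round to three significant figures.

3.98

C ≈ r_2 / r_1^2
  = 3.848e-9 / (0.00003108)^2
  = 3.848e-9 / 9.65966e-10 ≈ 3.9836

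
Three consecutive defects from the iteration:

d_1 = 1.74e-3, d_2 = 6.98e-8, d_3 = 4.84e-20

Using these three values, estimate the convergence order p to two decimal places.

2.77

p ≈ ln(d_3/d_2) / ln(d_2/d_1)
  = ln(4.84e-20/6.98e-8) / ln(6.98e-8/1.74e-3)
  = ln(6.9341e-13) / ln(4.01149e-05)
  = -27.99715 / -10.12376 ≈ 2.76549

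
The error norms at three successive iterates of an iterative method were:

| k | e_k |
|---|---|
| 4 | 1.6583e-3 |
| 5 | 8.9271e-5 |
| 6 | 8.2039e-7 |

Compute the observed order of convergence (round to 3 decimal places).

p ≈ ln(e_6/e_5) / ln(e_5/e_4)
  = ln(8.2039e-7/8.9271e-5) / ln(8.9271e-5/1.6583e-3)
  = ln(0.00918988) / ln(0.0538328)
  = -4.689652 / -2.921872 ≈ 1.605016

1.605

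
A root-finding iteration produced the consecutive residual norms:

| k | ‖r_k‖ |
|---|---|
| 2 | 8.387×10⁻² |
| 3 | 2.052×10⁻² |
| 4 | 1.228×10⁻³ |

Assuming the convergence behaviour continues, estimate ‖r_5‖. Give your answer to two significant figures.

First estimate the order: p ≈ ln(‖r_4‖/‖r_3‖) / ln(‖r_3‖/‖r_2‖) = ln(1.228×10⁻³/2.052×10⁻²)/ln(2.052×10⁻²/8.387×10⁻²) = ln(0.0598441)/ln(0.244664) ≈ 2.0002.
Then ‖r_5‖ ≈ ‖r_4‖·(‖r_4‖/‖r_3‖)^p = 1.228×10⁻³·(0.0598441)^2.0002 = 1.228×10⁻³·0.0035793 ≈ 4.395e-06.

4.4e-6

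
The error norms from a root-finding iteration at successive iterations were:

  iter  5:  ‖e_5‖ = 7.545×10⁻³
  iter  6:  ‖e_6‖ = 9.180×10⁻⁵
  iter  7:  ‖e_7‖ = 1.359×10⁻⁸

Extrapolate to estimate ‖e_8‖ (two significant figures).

First estimate the order: p ≈ ln(‖e_7‖/‖e_6‖) / ln(‖e_6‖/‖e_5‖) = ln(1.359×10⁻⁸/9.180×10⁻⁵)/ln(9.180×10⁻⁵/7.545×10⁻³) = ln(0.000148039)/ln(0.012167) ≈ 2.0000.
Then ‖e_8‖ ≈ ‖e_7‖·(‖e_7‖/‖e_6‖)^p = 1.359×10⁻⁸·(0.000148039)^2.0000 = 1.359×10⁻⁸·2.19155e-08 ≈ 2.978e-16.

3.0e-16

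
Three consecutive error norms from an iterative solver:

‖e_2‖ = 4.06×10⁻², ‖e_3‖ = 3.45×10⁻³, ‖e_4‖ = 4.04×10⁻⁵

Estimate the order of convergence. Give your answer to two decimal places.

1.80

p ≈ ln(‖e_4‖/‖e_3‖) / ln(‖e_3‖/‖e_2‖)
  = ln(4.04×10⁻⁵/3.45×10⁻³) / ln(3.45×10⁻³/4.06×10⁻²)
  = ln(0.0117101) / ln(0.0849754)
  = -4.44730 / -2.46539 ≈ 1.80389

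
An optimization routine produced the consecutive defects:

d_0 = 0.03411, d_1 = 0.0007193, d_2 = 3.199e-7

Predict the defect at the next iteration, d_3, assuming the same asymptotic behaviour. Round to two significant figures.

6.3e-14

First estimate the order: p ≈ ln(d_2/d_1) / ln(d_1/d_0) = ln(3.199e-7/0.0007193)/ln(0.0007193/0.03411) = ln(0.000444738)/ln(0.0210877) ≈ 2.0000.
Then d_3 ≈ d_2·(d_2/d_1)^p = 3.199e-7·(0.000444738)^2.0000 = 3.199e-7·1.97792e-07 ≈ 6.327e-14.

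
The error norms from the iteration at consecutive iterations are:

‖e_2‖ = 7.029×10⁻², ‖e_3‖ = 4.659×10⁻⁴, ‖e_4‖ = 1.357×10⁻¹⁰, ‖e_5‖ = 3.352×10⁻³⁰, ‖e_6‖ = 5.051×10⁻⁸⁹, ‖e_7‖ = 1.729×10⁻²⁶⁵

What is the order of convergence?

Consecutive ratios: ‖e_7‖/‖e_6‖ = 1.729×10⁻²⁶⁵/5.051×10⁻⁸⁹ = 3.42308e-177, ‖e_6‖/‖e_5‖ = 5.051×10⁻⁸⁹/3.352×10⁻³⁰ = 1.50686e-59.
p ≈ ln(3.42308e-177)/ln(1.50686e-59) = -406.3270/-135.4425 ≈ 3.00.
So the convergence is cubic (order 3).

3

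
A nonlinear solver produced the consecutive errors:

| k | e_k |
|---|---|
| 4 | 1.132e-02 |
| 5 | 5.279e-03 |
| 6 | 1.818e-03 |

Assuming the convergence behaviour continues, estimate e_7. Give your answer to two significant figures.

First estimate the order: p ≈ ln(e_6/e_5) / ln(e_5/e_4) = ln(1.818e-03/5.279e-03)/ln(5.279e-03/1.132e-02) = ln(0.344383)/ln(0.466343) ≈ 1.3974.
Then e_7 ≈ e_6·(e_6/e_5)^p = 1.818e-03·(0.344383)^1.3974 = 1.818e-03·0.225456 ≈ 0.0004099.

4.1e-4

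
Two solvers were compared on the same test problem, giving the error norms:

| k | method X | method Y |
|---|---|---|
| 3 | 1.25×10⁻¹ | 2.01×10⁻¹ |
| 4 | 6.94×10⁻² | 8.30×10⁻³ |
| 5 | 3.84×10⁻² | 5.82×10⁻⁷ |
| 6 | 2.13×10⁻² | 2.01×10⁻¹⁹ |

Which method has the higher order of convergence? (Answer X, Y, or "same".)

Method X: p ≈ ln(2.13×10⁻²/3.84×10⁻²)/ln(3.84×10⁻²/6.94×10⁻²) ≈ 1.00.
Method Y: p ≈ ln(2.01×10⁻¹⁹/5.82×10⁻⁷)/ln(5.82×10⁻⁷/8.30×10⁻³) ≈ 3.00.
Method Y has the higher order (≈3.0 vs ≈1.0).

Y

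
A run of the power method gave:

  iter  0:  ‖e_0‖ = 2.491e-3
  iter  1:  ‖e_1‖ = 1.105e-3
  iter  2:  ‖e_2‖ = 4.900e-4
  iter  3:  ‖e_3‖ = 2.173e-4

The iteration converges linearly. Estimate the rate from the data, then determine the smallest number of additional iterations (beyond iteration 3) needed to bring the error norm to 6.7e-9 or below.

13

Rate ρ ≈ ‖e_3‖/‖e_2‖ = 2.173e-4/4.900e-4 = 0.4435.
After j more steps, ‖e_{3+j}‖ ≈ 2.173e-4·ρ^j; need ρ^j ≤ 6.7e-9/2.173e-4 = 3.08329e-05.
j ≥ ln(3.08329e-05)/ln(0.4435) = -10.3869/-0.81306 = 12.775.
So 13 more iterations are needed.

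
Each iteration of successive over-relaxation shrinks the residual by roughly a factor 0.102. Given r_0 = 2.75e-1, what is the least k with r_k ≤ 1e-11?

11

After k steps, r_k ≈ 2.75e-1·0.102^k.
Need 0.102^k ≤ 1e-11/2.75e-1 = 3.63636e-11.
k ≥ ln(3.63636e-11)/ln(0.102) = -24.0375/-2.28278 = 10.530.
Smallest integer k = 11.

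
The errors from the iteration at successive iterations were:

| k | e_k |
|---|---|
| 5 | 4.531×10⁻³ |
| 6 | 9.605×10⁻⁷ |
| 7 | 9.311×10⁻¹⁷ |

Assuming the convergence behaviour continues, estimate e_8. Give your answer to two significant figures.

4.7e-44

First estimate the order: p ≈ ln(e_7/e_6) / ln(e_6/e_5) = ln(9.311×10⁻¹⁷/9.605×10⁻⁷)/ln(9.605×10⁻⁷/4.531×10⁻³) = ln(9.69391e-11)/ln(0.000211984) ≈ 2.7257.
Then e_8 ≈ e_7·(e_7/e_6)^p = 9.311×10⁻¹⁷·(9.69391e-11)^2.7257 = 9.311×10⁻¹⁷·5.08394e-28 ≈ 4.734e-44.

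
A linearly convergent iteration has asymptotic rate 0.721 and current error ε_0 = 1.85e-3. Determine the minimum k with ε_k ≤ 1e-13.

73

After k steps, ε_k ≈ 1.85e-3·0.721^k.
Need 0.721^k ≤ 1e-13/1.85e-3 = 5.40541e-11.
k ≥ ln(5.40541e-11)/ln(0.721) = -23.6410/-0.32712 = 72.270.
Smallest integer k = 73.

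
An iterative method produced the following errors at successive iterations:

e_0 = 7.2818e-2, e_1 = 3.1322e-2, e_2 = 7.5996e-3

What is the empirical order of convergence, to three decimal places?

1.679

p ≈ ln(e_2/e_1) / ln(e_1/e_0)
  = ln(7.5996e-3/3.1322e-2) / ln(3.1322e-2/7.2818e-2)
  = ln(0.242628) / ln(0.430141)
  = -1.416226 / -0.843642 ≈ 1.678705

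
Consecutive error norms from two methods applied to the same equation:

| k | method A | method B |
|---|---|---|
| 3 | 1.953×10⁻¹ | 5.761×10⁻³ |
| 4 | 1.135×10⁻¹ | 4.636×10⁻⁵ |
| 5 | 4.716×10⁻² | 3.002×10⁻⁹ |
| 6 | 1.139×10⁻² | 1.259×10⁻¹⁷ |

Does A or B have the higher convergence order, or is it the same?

Method A: p ≈ ln(1.139×10⁻²/4.716×10⁻²)/ln(4.716×10⁻²/1.135×10⁻¹) ≈ 1.62.
Method B: p ≈ ln(1.259×10⁻¹⁷/3.002×10⁻⁹)/ln(3.002×10⁻⁹/4.636×10⁻⁵) ≈ 2.00.
Method B has the higher order (≈2.0 vs ≈1.6).

B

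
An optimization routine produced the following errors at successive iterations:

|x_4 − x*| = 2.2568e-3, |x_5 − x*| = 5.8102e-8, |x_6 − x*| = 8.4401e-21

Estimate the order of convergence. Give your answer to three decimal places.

2.797

p ≈ ln(|x_6 − x*|/|x_5 − x*|) / ln(|x_5 − x*|/|x_4 − x*|)
  = ln(8.4401e-21/5.8102e-8) / ln(5.8102e-8/2.2568e-3)
  = ln(1.45264e-13) / ln(2.57453e-05)
  = -29.560224 / -10.567258 ≈ 2.797341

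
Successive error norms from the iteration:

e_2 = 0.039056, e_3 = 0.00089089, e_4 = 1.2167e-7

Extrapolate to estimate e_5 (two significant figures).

First estimate the order: p ≈ ln(e_4/e_3) / ln(e_3/e_2) = ln(1.2167e-7/0.00089089)/ln(0.00089089/0.039056) = ln(0.000136571)/ln(0.0228106) ≈ 2.3538.
Then e_5 ≈ e_4·(e_4/e_3)^p = 1.2167e-7·(0.000136571)^2.3538 = 1.2167e-7·8.00584e-10 ≈ 9.741e-17.

9.7e-17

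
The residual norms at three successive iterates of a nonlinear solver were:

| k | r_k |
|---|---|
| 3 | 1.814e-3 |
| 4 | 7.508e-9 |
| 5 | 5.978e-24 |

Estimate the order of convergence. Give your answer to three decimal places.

2.805

p ≈ ln(r_5/r_4) / ln(r_4/r_3)
  = ln(5.978e-24/7.508e-9) / ln(7.508e-9/1.814e-3)
  = ln(7.96217e-16) / ln(4.13892e-06)
  = -34.766660 / -12.395076 ≈ 2.804877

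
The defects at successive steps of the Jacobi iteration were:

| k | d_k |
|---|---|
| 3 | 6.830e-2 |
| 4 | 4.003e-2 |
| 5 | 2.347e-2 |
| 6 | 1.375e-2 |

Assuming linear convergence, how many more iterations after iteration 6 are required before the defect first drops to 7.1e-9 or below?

Rate ρ ≈ d_6/d_5 = 1.375e-2/2.347e-2 = 0.5859.
After j more steps, d_{6+j} ≈ 1.375e-2·ρ^j; need ρ^j ≤ 7.1e-9/1.375e-2 = 5.16364e-07.
j ≥ ln(5.16364e-07)/ln(0.5859) = -14.4765/-0.53461 = 27.079.
So 28 more iterations are needed.

28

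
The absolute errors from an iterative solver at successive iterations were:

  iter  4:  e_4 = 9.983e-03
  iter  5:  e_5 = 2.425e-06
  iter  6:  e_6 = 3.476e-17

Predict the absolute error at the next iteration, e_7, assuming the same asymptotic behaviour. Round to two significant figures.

1.0e-49

First estimate the order: p ≈ ln(e_6/e_5) / ln(e_5/e_4) = ln(3.476e-17/2.425e-06)/ln(2.425e-06/9.983e-03) = ln(1.4334e-11)/ln(0.000242913) ≈ 3.0000.
Then e_7 ≈ e_6·(e_6/e_5)^p = 3.476e-17·(1.4334e-11)^3.0000 = 3.476e-17·2.94511e-33 ≈ 1.024e-49.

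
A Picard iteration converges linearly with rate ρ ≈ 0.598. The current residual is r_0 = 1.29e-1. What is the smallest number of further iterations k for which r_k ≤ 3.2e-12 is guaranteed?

After k steps, r_k ≈ 1.29e-1·0.598^k.
Need 0.598^k ≤ 3.2e-12/1.29e-1 = 2.48062e-11.
k ≥ ln(2.48062e-11)/ln(0.598) = -24.4199/-0.51416 = 47.495.
Smallest integer k = 48.

48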